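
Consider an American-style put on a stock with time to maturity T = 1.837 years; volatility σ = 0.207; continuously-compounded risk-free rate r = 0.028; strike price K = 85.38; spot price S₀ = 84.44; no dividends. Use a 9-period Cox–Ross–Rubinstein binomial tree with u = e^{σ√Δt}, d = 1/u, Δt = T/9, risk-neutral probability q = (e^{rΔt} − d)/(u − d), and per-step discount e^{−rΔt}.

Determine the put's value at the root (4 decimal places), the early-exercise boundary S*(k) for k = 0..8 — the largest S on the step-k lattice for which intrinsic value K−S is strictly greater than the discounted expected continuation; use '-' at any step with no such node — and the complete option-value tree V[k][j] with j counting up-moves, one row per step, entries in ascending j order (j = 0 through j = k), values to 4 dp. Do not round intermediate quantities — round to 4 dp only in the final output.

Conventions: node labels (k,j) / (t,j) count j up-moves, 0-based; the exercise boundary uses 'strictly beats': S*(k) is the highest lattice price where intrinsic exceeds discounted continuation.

price = 8.3359
boundary = - - - 63.7827 58.0882 63.7827 58.0882 63.7827 70.0355
tree:
8.3359
11.8031 5.0618
16.2272 7.6386 2.6158
21.5973 11.1937 4.2714 1.0369
27.2918 15.8538 6.7929 1.8700 0.2394
32.4779 21.5973 10.4534 3.3137 0.4886 0.0000
37.2010 27.2918 15.4302 5.7367 0.9973 0.0000 0.0000
41.5025 32.4779 21.5973 9.6133 2.0354 0.0000 0.0000 0.0000
45.4199 37.2010 27.2918 15.3445 4.1542 0.0000 0.0000 0.0000 0.0000
48.9875 41.5025 32.4779 21.5973 8.4788 0.0000 0.0000 0.0000 0.0000 0.0000

Δt=0.20411  u=1.09803  d=0.91072  q=0.50724  discount=0.99430
step 9 (expiry): payoffs max(K−S,0) = 48.9875 41.5025 32.4779 21.5973 8.4788 0.0000 0.0000 0.0000 0.0000 0.0000
step 8: (k=8,j=0): S=39.9601, K−S=45.4199, hold=44.9333 ⇒ V=45.4199 exercise | (k=8,j=1): S=48.1790, K−S=37.2010, hold=36.7145 ⇒ V=37.2010 exercise | (k=8,j=2): S=58.0882, K−S=27.2918, hold=26.8053 ⇒ V=27.2918 exercise | (k=8,j=3): S=70.0355, K−S=15.3445, hold=14.8580 ⇒ V=15.3445 exercise | (k=8,j=4): S=84.4400, K−S=0.9400, hold=4.1542 ⇒ V=4.1542 continue | (k=8,j=5): S=101.8072, K−S=0.0000, hold=0.0000 ⇒ V=0.0000 continue | (k=8,j=6): S=122.7464, K−S=0.0000, hold=0.0000 ⇒ V=0.0000 continue | (k=8,j=7): S=147.9923, K−S=0.0000, hold=0.0000 ⇒ V=0.0000 continue | (k=8,j=8): S=178.4306, K−S=0.0000, hold=0.0000 ⇒ V=0.0000 continue  boundary S*=70.0355
step 7: (k=7,j=0): S=43.8775, K−S=41.5025, hold=41.0159 ⇒ V=41.5025 exercise | (k=7,j=1): S=52.9021, K−S=32.4779, hold=31.9914 ⇒ V=32.4779 exercise | (k=7,j=2): S=63.7827, K−S=21.5973, hold=21.1108 ⇒ V=21.5973 exercise | (k=7,j=3): S=76.9012, K−S=8.4788, hold=9.6133 ⇒ V=9.6133 continue | (k=7,j=4): S=92.7179, K−S=0.0000, hold=2.0354 ⇒ V=2.0354 continue | (k=7,j=5): S=111.7876, K−S=0.0000, hold=0.0000 ⇒ V=0.0000 continue | (k=7,j=6): S=134.7795, K−S=0.0000, hold=0.0000 ⇒ V=0.0000 continue | (k=7,j=7): S=162.5003, K−S=0.0000, hold=0.0000 ⇒ V=0.0000 continue  boundary S*=63.7827
step 6: (k=6,j=0): S=48.1790, K−S=37.2010, hold=36.7145 ⇒ V=37.2010 exercise | (k=6,j=1): S=58.0882, K−S=27.2918, hold=26.8053 ⇒ V=27.2918 exercise | (k=6,j=2): S=70.0355, K−S=15.3445, hold=15.4302 ⇒ V=15.4302 continue | (k=6,j=3): S=84.4400, K−S=0.9400, hold=5.7367 ⇒ V=5.7367 continue | (k=6,j=4): S=101.8072, K−S=0.0000, hold=0.9973 ⇒ V=0.9973 continue | (k=6,j=5): S=122.7464, K−S=0.0000, hold=0.0000 ⇒ V=0.0000 continue | (k=6,j=6): S=147.9923, K−S=0.0000, hold=0.0000 ⇒ V=0.0000 continue  boundary S*=58.0882
step 5: (k=5,j=0): S=52.9021, K−S=32.4779, hold=31.9914 ⇒ V=32.4779 exercise | (k=5,j=1): S=63.7827, K−S=21.5973, hold=21.1539 ⇒ V=21.5973 exercise | (k=5,j=2): S=76.9012, K−S=8.4788, hold=10.4534 ⇒ V=10.4534 continue | (k=5,j=3): S=92.7179, K−S=0.0000, hold=3.3137 ⇒ V=3.3137 continue | (k=5,j=4): S=111.7876, K−S=0.0000, hold=0.4886 ⇒ V=0.4886 continue | (k=5,j=5): S=134.7795, K−S=0.0000, hold=0.0000 ⇒ V=0.0000 continue  boundary S*=63.7827
step 4: (k=4,j=0): S=58.0882, K−S=27.2918, hold=26.8053 ⇒ V=27.2918 exercise | (k=4,j=1): S=70.0355, K−S=15.3445, hold=15.8538 ⇒ V=15.8538 continue | (k=4,j=2): S=84.4400, K−S=0.9400, hold=6.7929 ⇒ V=6.7929 continue | (k=4,j=3): S=101.8072, K−S=0.0000, hold=1.8700 ⇒ V=1.8700 continue | (k=4,j=4): S=122.7464, K−S=0.0000, hold=0.2394 ⇒ V=0.2394 continue  boundary S*=58.0882
step 3: (k=3,j=0): S=63.7827, K−S=21.5973, hold=21.3676 ⇒ V=21.5973 exercise | (k=3,j=1): S=76.9012, K−S=8.4788, hold=11.1937 ⇒ V=11.1937 continue | (k=3,j=2): S=92.7179, K−S=0.0000, hold=4.2714 ⇒ V=4.2714 continue | (k=3,j=3): S=111.7876, K−S=0.0000, hold=1.0369 ⇒ V=1.0369 continue  boundary S*=63.7827
step 2: (k=2,j=0): S=70.0355, K−S=15.3445, hold=16.2272 ⇒ V=16.2272 continue | (k=2,j=1): S=84.4400, K−S=0.9400, hold=7.6386 ⇒ V=7.6386 continue | (k=2,j=2): S=101.8072, K−S=0.0000, hold=2.6158 ⇒ V=2.6158 continue  boundary S*=-
step 1: (k=1,j=0): S=76.9012, K−S=8.4788, hold=11.8031 ⇒ V=11.8031 continue | (k=1,j=1): S=92.7179, K−S=0.0000, hold=5.0618 ⇒ V=5.0618 continue  boundary S*=-
step 0: (k=0,j=0): S=84.4400, K−S=0.9400, hold=8.3359 ⇒ V=8.3359 continue  boundary S*=-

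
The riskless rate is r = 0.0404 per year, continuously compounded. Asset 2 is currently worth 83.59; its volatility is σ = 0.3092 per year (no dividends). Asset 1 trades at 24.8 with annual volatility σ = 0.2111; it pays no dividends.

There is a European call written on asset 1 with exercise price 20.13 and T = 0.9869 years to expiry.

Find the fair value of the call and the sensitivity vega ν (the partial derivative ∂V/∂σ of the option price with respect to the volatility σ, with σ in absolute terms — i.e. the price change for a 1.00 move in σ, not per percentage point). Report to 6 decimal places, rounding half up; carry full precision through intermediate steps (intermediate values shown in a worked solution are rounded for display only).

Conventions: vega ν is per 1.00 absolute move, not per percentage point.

σ√T = 0.2111·√0.9869 = 0.209713
d₁ = (ln(S/K) + (r+σ²/2)T) / (σ√T) = (ln(24.8/20.13) + (0.0404+0.2111²/2)·0.9869) / 0.209713 = (0.208632 + 0.061860) / 0.209713 = 1.289826
d₂ = d₁ − σ√T = 1.289826 − 0.209713 = 1.080113
e^{−rT} = 0.960914
N(d₁) = 0.901444,  N(d₂) = 0.859954
Call price V = S·N(d₁) − K·e^{−rT}·N(d₂) = 22.355822 − 16.634256 = 5.721566
φ(d₁) = (1/√(2π))·e^{−d₁²/2} = 0.173641
ν = S·φ(d₁)·√T = 4.278004

price = 5.721566
ν = 4.278004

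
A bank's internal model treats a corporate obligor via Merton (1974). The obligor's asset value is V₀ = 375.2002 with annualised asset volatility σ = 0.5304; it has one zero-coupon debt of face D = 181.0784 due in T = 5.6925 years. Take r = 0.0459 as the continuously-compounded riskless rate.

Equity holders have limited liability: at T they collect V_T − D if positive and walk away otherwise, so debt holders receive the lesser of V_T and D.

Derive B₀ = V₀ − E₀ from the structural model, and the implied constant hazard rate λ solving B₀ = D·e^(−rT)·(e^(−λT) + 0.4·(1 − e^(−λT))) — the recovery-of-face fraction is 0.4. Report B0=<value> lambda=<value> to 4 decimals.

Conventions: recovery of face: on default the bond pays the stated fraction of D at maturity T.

B0=107.4736 lambda=0.0846

Work the structural quantities from V₀ = 375.2002 against face 181.0784:
d₁ = [ln(V₀/D) + (r + σ²/2)T] / (σ√T)
   = [ln(375.2002/181.0784) + (0.0459 + 0.5·0.5304²)·5.6925] / (0.5304·√5.6925)
   = [0.728530 + 1.062005] / 1.265479 = 1.414906
d₂ = d₁ − σ√T = 1.414906 − 1.265479 = 0.149427
N(d₁) = 0.921452,  N(d₂) = 0.559392,  e^(−rT) = 0.770061
E₀ = V₀·N(d₁) − D·e^(−rT)·N(d₂)
   = 375.2002·0.921452 − 181.0784·0.770061·0.559392 = 267.726632
B₀ = V₀ − E₀ = 375.2002 − 267.726632 = 107.473568
e^(−λT) = (B₀·e^(rT)/D − 0.4)/(1 − 0.4) = (107.4736·1.298599/181.0784 − 0.4)/0.6 = 0.61790653
λ = −ln(0.61790653)/5.6925 = 0.084571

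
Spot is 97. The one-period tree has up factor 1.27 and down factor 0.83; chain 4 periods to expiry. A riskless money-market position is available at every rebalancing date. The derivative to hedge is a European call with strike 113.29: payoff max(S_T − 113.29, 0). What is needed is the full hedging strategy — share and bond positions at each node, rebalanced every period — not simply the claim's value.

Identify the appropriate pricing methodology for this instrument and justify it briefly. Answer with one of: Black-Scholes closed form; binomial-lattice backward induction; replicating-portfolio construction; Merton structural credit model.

Key observation: the mandate to exhibit the hedge at every date and state singles out the replicating-portfolio construction on the 4-period tree with factors 1.27 and 0.83 from 97.

framework: replicating-portfolio construction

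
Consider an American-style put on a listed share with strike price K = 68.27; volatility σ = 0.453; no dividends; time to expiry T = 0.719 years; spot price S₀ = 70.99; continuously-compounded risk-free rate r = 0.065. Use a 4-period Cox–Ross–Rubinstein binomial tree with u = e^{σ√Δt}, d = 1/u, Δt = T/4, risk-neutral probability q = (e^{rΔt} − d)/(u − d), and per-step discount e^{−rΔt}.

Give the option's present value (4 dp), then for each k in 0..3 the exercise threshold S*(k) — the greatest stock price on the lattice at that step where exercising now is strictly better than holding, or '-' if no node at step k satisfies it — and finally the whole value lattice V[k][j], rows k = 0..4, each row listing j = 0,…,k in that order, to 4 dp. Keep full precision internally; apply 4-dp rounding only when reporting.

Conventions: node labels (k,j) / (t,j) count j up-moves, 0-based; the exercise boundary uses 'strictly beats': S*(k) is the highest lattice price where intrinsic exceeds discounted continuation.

Δt=0.17975, u=1.21174, d=0.82526, q=0.48254, disc=e^(-rΔt)=0.98838
k=4 terminal: V=max(K-S,0) → 35.3426 19.9221 0.0000 0.0000 0.0000
k=3: j=0 S=39.8995 intr=28.3705 cont=27.5775 V=28.3705[EX]; j=1 S=58.5851 intr=9.6849 cont=10.1891 V=10.1891[hold]; j=2 S=86.0215 intr=0.0000 cont=0.0000 V=0.0000[hold]; j=3 S=126.3067 intr=0.0000 cont=0.0000 V=0.0000[hold]  S*(3)=39.8995
k=2: j=0 S=48.3479 intr=19.9221 cont=19.3696 V=19.9221[EX]; j=1 S=70.9900 intr=0.0000 cont=5.2112 V=5.2112[hold]; j=2 S=104.2358 intr=0.0000 cont=0.0000 V=0.0000[hold]  S*(2)=48.3479
k=1: j=0 S=58.5851 intr=9.6849 cont=12.6745 V=12.6745[hold]; j=1 S=86.0215 intr=0.0000 cont=2.6653 V=2.6653[hold]  S*(1)=-
k=0: j=0 S=70.9900 intr=0.0000 cont=7.7535 V=7.7535[hold]  S*(0)=-

price = 7.7535
boundary = - - 48.3479 39.8995
tree:
7.7535
12.6745 2.6653
19.9221 5.2112 0.0000
28.3705 10.1891 0.0000 0.0000
35.3426 19.9221 0.0000 0.0000 0.0000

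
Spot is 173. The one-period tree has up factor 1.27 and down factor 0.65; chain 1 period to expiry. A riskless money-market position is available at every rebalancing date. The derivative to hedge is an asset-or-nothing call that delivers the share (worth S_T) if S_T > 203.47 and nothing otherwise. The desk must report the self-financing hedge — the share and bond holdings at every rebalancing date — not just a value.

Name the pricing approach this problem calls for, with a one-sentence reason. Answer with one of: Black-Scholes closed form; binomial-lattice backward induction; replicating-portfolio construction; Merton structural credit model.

framework: replicating-portfolio construction

Key observation: since the answer must list Δ and B at each node of the 1.27/0.65 lattice on 173, the replicating-portfolio method — solving the two-state system at every node — is the one that applies.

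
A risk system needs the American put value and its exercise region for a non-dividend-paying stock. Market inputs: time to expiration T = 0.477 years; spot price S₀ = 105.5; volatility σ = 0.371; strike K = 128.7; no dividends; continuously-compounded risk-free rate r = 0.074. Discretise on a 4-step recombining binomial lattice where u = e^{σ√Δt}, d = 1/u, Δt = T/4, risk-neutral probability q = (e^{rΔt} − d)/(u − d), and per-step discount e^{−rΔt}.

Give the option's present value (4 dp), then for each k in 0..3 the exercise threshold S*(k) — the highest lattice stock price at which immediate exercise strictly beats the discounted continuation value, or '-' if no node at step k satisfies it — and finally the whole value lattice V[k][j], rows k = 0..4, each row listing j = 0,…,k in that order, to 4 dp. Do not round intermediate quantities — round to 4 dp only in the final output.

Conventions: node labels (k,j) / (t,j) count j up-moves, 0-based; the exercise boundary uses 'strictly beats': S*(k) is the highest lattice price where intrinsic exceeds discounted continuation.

price = 24.8419
boundary = - 92.8138 81.6530 92.8138
tree:
24.8419
35.8862 14.3462
47.0470 23.3945 5.6414
56.8656 35.8862 11.4403 0.0000
65.5036 47.0470 23.2000 0.0000 0.0000

Δt=0.11925  u=1.13668  d=0.87975  q=0.50251  discount=0.99121
step 4 (expiry): payoffs max(K−S,0) = 65.5036 47.0470 23.2000 0.0000 0.0000
step 3: (k=3,j=0): S=71.8344, K−S=56.8656, hold=55.7349 ⇒ V=56.8656 exercise | (k=3,j=1): S=92.8138, K−S=35.8862, hold=34.7555 ⇒ V=35.8862 exercise | (k=3,j=2): S=119.9202, K−S=8.7798, hold=11.4403 ⇒ V=11.4403 continue | (k=3,j=3): S=154.9432, K−S=0.0000, hold=0.0000 ⇒ V=0.0000 continue  boundary S*=92.8138
step 2: (k=2,j=0): S=81.6530, K−S=47.0470, hold=45.9162 ⇒ V=47.0470 exercise | (k=2,j=1): S=105.5000, K−S=23.2000, hold=23.3945 ⇒ V=23.3945 continue | (k=2,j=2): S=136.3115, K−S=0.0000, hold=5.6414 ⇒ V=5.6414 continue  boundary S*=81.6530
step 1: (k=1,j=0): S=92.8138, K−S=35.8862, hold=34.8524 ⇒ V=35.8862 exercise | (k=1,j=1): S=119.9202, K−S=8.7798, hold=14.3462 ⇒ V=14.3462 continue  boundary S*=92.8138
step 0: (k=0,j=0): S=105.5000, K−S=23.2000, hold=24.8419 ⇒ V=24.8419 continue  boundary S*=-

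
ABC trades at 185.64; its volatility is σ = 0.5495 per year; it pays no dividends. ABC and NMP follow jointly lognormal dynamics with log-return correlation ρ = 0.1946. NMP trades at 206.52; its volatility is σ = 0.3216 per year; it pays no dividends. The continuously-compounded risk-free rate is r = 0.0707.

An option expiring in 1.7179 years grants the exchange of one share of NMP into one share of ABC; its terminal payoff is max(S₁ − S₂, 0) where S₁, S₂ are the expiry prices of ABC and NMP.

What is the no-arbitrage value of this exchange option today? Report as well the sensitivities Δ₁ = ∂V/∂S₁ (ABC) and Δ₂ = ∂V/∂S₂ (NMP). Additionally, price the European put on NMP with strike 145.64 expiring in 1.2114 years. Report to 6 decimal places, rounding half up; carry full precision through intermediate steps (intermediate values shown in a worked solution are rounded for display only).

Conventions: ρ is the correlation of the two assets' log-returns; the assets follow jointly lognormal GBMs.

σ_eff = √(σ₁² + σ₂² − 2ρσ₁σ₂) = √(0.5495² + 0.3216² − 2·0.1946·0.5495·0.3216) = 0.580170
d₁ = (ln(S₁/S₂) + (q₂ − q₁ + σ_eff²/2)T) / (σ_eff√T) = (ln(185.64/206.52) + (0.0 − 0.0 + 0.168299)·1.7179) / 0.760422 = 0.240041
d₂ = d₁ − σ_eff√T = 0.240041 − 0.760422 = -0.520380
N(d₁) = 0.594851,  N(d₂) = 0.301399
V = S₁·e^{−q₁T}·N(d₁) − S₂·e^{−q₂T}·N(d₂) = 110.428120 − 62.244972 = 48.183149
Δ₁ = e^{−q₁T}·N(d₁) = 0.594851;  Δ₂ = −e^{−q₂T}·N(d₂) = -0.301399
[vanilla: NMP put K=145.64]
σ√T = 0.3216·√1.2114 = 0.353965
d₁ = (ln(S/K) + (r+σ²/2)T) / (σ√T) = (ln(206.52/145.64) + (0.0707+0.3216²/2)·1.2114) / 0.353965 = (0.349259 + 0.148291) / 0.353965 = 1.405652
d₂ = d₁ − σ√T = 1.405652 − 0.353965 = 1.051687
e^{−rT} = 0.917919
N(−d₁) = 0.079914,  N(−d₂) = 0.146472
price = K·e^{−rT}·N(−d₂) − S·N(−d₁) = 19.581164 − 16.503800 = 3.077364

exchange price = 48.183149
Δ1 = 0.594851
Δ2 = -0.301399
price(NMP put K=145.64) = 3.077364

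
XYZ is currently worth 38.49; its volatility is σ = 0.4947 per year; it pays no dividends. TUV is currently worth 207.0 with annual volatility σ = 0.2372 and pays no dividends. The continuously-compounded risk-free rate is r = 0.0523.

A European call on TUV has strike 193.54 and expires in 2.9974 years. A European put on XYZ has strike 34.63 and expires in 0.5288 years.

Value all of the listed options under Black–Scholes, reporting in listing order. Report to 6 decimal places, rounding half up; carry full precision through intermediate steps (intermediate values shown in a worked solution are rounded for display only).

price(TUV call K=193.54) = 55.382465
price(XYZ put K=34.63) = 3.094474

[TUV call K=193.54]
σ√T = 0.2372·√2.9974 = 0.410664
d₁ = (ln(S/K) + (r+σ²/2)T) / (σ√T) = (ln(207.0/193.54) + (0.0523+0.2372²/2)·2.9974) / 0.410664 = (0.067235 + 0.241087) / 0.410664 = 0.750786
d₂ = d₁ − σ√T = 0.750786 − 0.410664 = 0.340122
e^{−rT} = 0.854906
N(d₁) = 0.773609,  N(d₂) = 0.633118
price = S·N(d₁) − K·e^{−rT}·N(d₂) = 160.137142 − 104.754677 = 55.382465
[XYZ put K=34.63]
σ√T = 0.4947·√0.5288 = 0.359739
d₁ = (ln(S/K) + (r+σ²/2)T) / (σ√T) = (ln(38.49/34.63) + (0.0523+0.4947²/2)·0.5288) / 0.359739 = (0.105678 + 0.092362) / 0.359739 = 0.550511
d₂ = d₁ − σ√T = 0.550511 − 0.359739 = 0.190772
e^{−rT} = 0.972723
N(−d₁) = 0.290984,  N(−d₂) = 0.424352
price = K·e^{−rT}·N(−d₂) − S·N(−d₁) = 14.294462 − 11.199987 = 3.094474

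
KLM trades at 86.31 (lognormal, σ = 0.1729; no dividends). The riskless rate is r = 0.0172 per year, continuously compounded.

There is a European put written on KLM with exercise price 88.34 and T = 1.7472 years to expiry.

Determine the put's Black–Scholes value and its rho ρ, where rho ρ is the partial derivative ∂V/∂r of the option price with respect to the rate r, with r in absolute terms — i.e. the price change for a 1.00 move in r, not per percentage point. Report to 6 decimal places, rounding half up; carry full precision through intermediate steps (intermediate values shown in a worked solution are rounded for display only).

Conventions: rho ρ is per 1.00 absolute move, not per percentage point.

price = 7.536419
ρ = -79.932133

σ√T = 0.1729·√1.7472 = 0.228542
d₁ = (ln(S/K) + (r+σ²/2)T) / (σ√T) = (ln(86.31/88.34) + (0.0172+0.1729²/2)·1.7472) / 0.228542 = (-0.023248 + 0.056168) / 0.228542 = 0.144044
d₂ = d₁ − σ√T = 0.144044 − 0.228542 = -0.084498
e^{−rT} = 0.970395
N(−d₁) = 0.442733,  N(−d₂) = 0.533670
Put price V = K·e^{−rT}·N(−d₂) − S·N(−d₁) = 45.748702 − 38.212284 = 7.536419
ρ = −K·T·e^{−rT}·N(−d₂) = -79.932133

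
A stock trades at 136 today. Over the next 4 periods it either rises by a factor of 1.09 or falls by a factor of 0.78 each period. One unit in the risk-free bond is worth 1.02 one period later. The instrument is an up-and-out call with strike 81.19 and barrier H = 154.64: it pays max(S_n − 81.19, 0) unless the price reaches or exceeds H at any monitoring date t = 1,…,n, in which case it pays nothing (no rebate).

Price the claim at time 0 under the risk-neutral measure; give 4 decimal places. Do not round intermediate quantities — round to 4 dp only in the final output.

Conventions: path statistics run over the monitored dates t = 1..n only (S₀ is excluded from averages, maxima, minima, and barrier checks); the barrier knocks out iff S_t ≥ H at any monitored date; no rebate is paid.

price = 13.2943

With p* = (R−d)/(u−d) = 0.7742, sum probability × payoff across the paths and divide by R^4.
Enumerate all 2^4 = 16 price paths (U = up ×1.09, D = down ×0.78); each path with k up-moves has probability p*^k·(1−p*)^(4−k).
DDDD: M=106.0800, payoff=0.0000, prob=0.002600
UDDD: M=148.2400, payoff=0.0000, prob=0.008914
DUDD: M=115.6272, payoff=0.0000, prob=0.008914
UUDD: M=161.5816, payoff=0.0000, prob=0.030561
DDUD: M=106.0800, payoff=0.0000, prob=0.008914
UDUD: M=148.2400, payoff=17.1162, prob=0.030561
DUUD: M=126.0336, payoff=17.1162, prob=0.030561
UUUD: M=176.1239, payoff=0.0000, prob=0.104782
DDDU: M=106.0800, payoff=0.0000, prob=0.008914
UDDU: M=148.2400, payoff=17.1162, prob=0.030561
DUDU: M=115.6272, payoff=17.1162, prob=0.030561
UUDU: M=161.5816, payoff=0.0000, prob=0.104782
DDUU: M=106.0800, payoff=17.1162, prob=0.030561
UDUU: M=148.2400, payoff=56.1867, prob=0.104782
DUUU: M=137.3767, payoff=56.1867, prob=0.104782
UUUU: M=191.9751, payoff=0.0000, prob=0.359251
Price = Σ prob·payoff / R^4 = 14.390132 / 1.082432 = 13.2943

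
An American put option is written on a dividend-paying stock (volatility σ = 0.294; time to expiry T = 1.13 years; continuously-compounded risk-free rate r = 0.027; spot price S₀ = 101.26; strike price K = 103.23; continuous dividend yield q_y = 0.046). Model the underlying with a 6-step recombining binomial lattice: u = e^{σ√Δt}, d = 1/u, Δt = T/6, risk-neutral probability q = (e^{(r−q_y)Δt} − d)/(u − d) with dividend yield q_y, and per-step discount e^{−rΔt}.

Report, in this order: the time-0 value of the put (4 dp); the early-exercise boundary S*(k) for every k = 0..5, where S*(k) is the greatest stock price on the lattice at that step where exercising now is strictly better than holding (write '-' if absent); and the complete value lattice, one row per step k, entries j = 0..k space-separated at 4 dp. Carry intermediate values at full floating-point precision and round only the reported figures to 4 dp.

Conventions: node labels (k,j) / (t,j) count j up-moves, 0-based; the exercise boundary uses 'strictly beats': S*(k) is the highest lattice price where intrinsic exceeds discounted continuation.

price = 14.0592
boundary = - - - - - 53.5036
tree:
14.0592
19.6345 7.5169
26.5246 11.5747 2.7249
34.4005 17.3575 4.7552 0.3155
42.4786 25.0789 8.2732 0.5809 0.0000
49.7264 34.2455 14.3446 1.0698 0.0000 0.0000
56.1352 42.4453 24.7758 1.9700 0.0000 0.0000 0.0000

Δt=0.18833, u=1.13609, d=0.88022, q=0.45419, disc=e^(-rΔt)=0.99493
k=6 terminal: V=max(K-S,0) → 56.1352 42.4453 24.7758 1.9700 0.0000 0.0000 0.0000
k=5: j=0 S=53.5036 intr=49.7264 cont=49.6643 V=49.7264[EX]; j=1 S=69.0566 intr=34.1734 cont=34.2455 V=34.2455[hold]; j=2 S=89.1306 intr=14.0994 cont=14.3446 V=14.3446[hold]; j=3 S=115.0400 intr=0.0000 cont=1.0698 V=1.0698[hold]; j=4 S=148.4809 intr=0.0000 cont=0.0000 V=0.0000[hold]; j=5 S=191.6428 intr=0.0000 cont=0.0000 V=0.0000[hold]  S*(5)=53.5036
k=4: j=0 S=60.7847 intr=42.4453 cont=42.4786 V=42.4786[hold]; j=1 S=78.4542 intr=24.7758 cont=25.0789 V=25.0789[hold]; j=2 S=101.2600 intr=1.9700 cont=8.2732 V=8.2732[hold]; j=3 S=130.6952 intr=0.0000 cont=0.5809 V=0.5809[hold]; j=4 S=168.6870 intr=0.0000 cont=0.0000 V=0.0000[hold]  S*(4)=-
k=3: j=0 S=69.0566 intr=34.1734 cont=34.4005 V=34.4005[hold]; j=1 S=89.1306 intr=14.0994 cont=17.3575 V=17.3575[hold]; j=2 S=115.0400 intr=0.0000 cont=4.7552 V=4.7552[hold]; j=3 S=148.4809 intr=0.0000 cont=0.3155 V=0.3155[hold]  S*(3)=-
k=2: j=0 S=78.4542 intr=24.7758 cont=26.5246 V=26.5246[hold]; j=1 S=101.2600 intr=1.9700 cont=11.5747 V=11.5747[hold]; j=2 S=130.6952 intr=0.0000 cont=2.7249 V=2.7249[hold]  S*(2)=-
k=1: j=0 S=89.1306 intr=14.0994 cont=19.6345 V=19.6345[hold]; j=1 S=115.0400 intr=0.0000 cont=7.5169 V=7.5169[hold]  S*(1)=-
k=0: j=0 S=101.2600 intr=1.9700 cont=14.0592 V=14.0592[hold]  S*(0)=-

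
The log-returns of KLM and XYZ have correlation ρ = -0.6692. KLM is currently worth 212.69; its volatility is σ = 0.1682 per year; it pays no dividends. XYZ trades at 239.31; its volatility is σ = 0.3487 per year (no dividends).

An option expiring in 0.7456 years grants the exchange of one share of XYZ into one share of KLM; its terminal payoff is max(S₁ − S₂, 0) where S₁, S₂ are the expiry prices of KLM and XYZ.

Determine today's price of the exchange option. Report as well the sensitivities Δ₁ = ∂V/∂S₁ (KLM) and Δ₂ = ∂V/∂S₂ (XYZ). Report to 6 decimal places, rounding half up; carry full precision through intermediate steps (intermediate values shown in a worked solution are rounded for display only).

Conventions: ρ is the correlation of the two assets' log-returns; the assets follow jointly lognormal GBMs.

exchange price = 25.107801
Δ1 = 0.468339
Δ2 = -0.311325

σ_eff = √(σ₁² + σ₂² − 2ρσ₁σ₂) = √(0.1682² + 0.3487² − 2·-0.6692·0.1682·0.3487) = 0.477893
d₁ = (ln(S₁/S₂) + (q₂ − q₁ + σ_eff²/2)T) / (σ_eff√T) = (ln(212.69/239.31) + (0.0 − 0.0 + 0.114191)·0.7456) / 0.412652 = -0.079445
d₂ = d₁ − σ_eff√T = -0.079445 − 0.412652 = -0.492097
N(d₁) = 0.468339,  N(d₂) = 0.311325
V = S₁·e^{−q₁T}·N(d₁) − S₂·e^{−q₂T}·N(d₂) = 99.611056 − 74.503255 = 25.107801
Key observation: pricing in XYZ-units makes this a unit-strike call on the ratio S₁/S₂ — the risk-free rate cancels and cannot affect the value.
Δ₁ = e^{−q₁T}·N(d₁) = 0.468339;  Δ₂ = −e^{−q₂T}·N(d₂) = -0.311325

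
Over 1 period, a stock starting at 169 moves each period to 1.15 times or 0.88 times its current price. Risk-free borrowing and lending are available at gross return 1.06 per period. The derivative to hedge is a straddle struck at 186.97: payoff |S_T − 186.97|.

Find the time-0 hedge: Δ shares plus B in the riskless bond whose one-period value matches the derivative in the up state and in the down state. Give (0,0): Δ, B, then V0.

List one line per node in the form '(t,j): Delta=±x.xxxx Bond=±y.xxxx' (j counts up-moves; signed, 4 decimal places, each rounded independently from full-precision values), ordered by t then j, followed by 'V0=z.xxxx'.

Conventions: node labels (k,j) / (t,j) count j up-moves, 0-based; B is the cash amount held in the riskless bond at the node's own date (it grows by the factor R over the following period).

No-arbitrage ⇒ martingale measure with p* = (R−d)/(u−d) = 0.6667.
Expiry values: V(1,0)=38.2500, V(1,1)=7.3800
Node (0,0) S=169.0000: V=(p*·7.3800+(1−p*)·38.2500)/1.06=16.6698; Δ=(7.3800−38.2500)/(194.3500−148.7200)=-0.6765; B=V−Δ·S=131.0031
Verification: the root portfolio costs Δ(0,0)·S0 + B(0,0) = 16.6698, matching V0.

(0,0): Delta=-0.6765 Bond=131.0031
V0=16.6698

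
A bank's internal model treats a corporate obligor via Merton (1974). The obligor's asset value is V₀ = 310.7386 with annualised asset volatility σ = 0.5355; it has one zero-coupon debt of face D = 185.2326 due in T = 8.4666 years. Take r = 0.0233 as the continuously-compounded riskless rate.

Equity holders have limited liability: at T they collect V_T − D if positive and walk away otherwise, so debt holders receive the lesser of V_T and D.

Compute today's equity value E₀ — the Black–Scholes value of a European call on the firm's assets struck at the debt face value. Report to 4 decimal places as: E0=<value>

E0=220.2848

Work the structural quantities from V₀ = 310.7386 against face 185.2326:
d₁ = [ln(V₀/D) + (r + σ²/2)T] / (σ√T)
   = [ln(310.7386/185.2326) + (0.0233 + 0.5·0.5355²)·8.4666] / (0.5355·√8.4666)
   = [0.517340 + 1.411214] / 1.558167 = 1.237707
d₂ = d₁ − σ√T = 1.237707 − 1.558167 = -0.320460
N(d₁) = 0.892088,  N(d₂) = 0.374310,  e^(−rT) = 0.820967
E₀ = V₀·N(d₁) − D·e^(−rT)·N(d₂)
   = 310.7386·0.892088 − 185.2326·0.820967·0.374310 = 220.284790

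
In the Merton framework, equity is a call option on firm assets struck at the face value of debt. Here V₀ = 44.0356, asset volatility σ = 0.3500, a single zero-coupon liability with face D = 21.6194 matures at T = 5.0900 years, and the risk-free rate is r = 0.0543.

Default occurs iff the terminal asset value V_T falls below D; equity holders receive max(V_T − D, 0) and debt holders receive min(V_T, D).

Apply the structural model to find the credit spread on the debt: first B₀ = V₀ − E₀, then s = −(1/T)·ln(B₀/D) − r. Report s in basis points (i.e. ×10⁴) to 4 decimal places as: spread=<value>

Apply the equity-as-call identities (strike 21.6194, horizon 5.0900 years):
d₁ = [ln(V₀/D) + (r + σ²/2)T] / (σ√T)
   = [ln(44.0356/21.6194) + (0.0543 + 0.5·0.3500²)·5.0900] / (0.3500·√5.0900)
   = [0.711407 + 0.588149] / 0.789636 = 1.645767
d₂ = d₁ − σ√T = 1.645767 − 0.789636 = 0.856131
N(d₁) = 0.950094,  N(d₂) = 0.804037,  e^(−rT) = 0.758519
E₀ = V₀·N(d₁) − D·e^(−rT)·N(d₂)
   = 44.0356·0.950094 − 21.6194·0.758519·0.804037 = 28.652772
B₀ = V₀ − E₀ = 44.0356 − 28.652772 = 15.382828
spread = −(1/T)·ln(B₀/D) − r = −(1/5.0900)·ln(15.382828/21.6194) − 0.0543 = 0.01256429
in basis points: 0.01256429 × 10⁴ = 125.6429 bp

spread=125.6429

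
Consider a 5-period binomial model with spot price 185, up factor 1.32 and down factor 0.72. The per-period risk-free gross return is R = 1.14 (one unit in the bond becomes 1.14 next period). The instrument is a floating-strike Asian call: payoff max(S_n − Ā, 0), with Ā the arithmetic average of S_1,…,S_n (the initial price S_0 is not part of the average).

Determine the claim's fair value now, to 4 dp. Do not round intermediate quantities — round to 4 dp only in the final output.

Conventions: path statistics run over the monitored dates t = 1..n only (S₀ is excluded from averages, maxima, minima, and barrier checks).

With p* = (R−d)/(u−d) = 0.7000, sum probability × payoff across the paths and divide by R^5.
Enumerate all 2^5 = 32 price paths (U = up ×1.32, D = down ×0.72); each path with k up-moves has probability p*^k·(1−p*)^(5−k).
DDDDD: Ā=76.7335, payoff=0.0000, prob=0.002430
UDDDD: Ā=140.6781, payoff=0.0000, prob=0.005670
DUDDD: Ā=118.4781, payoff=0.0000, prob=0.005670
UUDDD: Ā=217.2098, payoff=0.0000, prob=0.013230
DDUDD: Ā=102.4941, payoff=0.0000, prob=0.005670
UDUDD: Ā=187.9058, payoff=0.0000, prob=0.013230
DUUDD: Ā=165.7058, payoff=0.0000, prob=0.013230
UUUDD: Ā=303.7940, payoff=0.0000, prob=0.030870
DDDUD: Ā=90.9856, payoff=0.0000, prob=0.005670
UDDUD: Ā=166.8069, payoff=0.0000, prob=0.013230
DUDUD: Ā=144.6069, payoff=0.0000, prob=0.013230
UUDUD: Ā=265.1127, payoff=0.0000, prob=0.030870
DDUUD: Ā=128.6229, payoff=0.0000, prob=0.013230
UDUUD: Ā=235.8087, payoff=0.0000, prob=0.030870
DUUUD: Ā=213.6087, payoff=6.9674, prob=0.030870
UUUUD: Ā=391.6160, payoff=12.7736, prob=0.072030
DDDDU: Ā=82.6995, payoff=0.0000, prob=0.005670
UDDDU: Ā=151.6157, payoff=0.0000, prob=0.013230
DUDDU: Ā=129.4157, payoff=0.0000, prob=0.013230
UUDDU: Ā=237.2622, payoff=0.0000, prob=0.030870
DDUDU: Ā=113.4317, payoff=6.8825, prob=0.013230
UDUDU: Ā=207.9582, payoff=12.6179, prob=0.030870
DUUDU: Ā=185.7582, payoff=34.8179, prob=0.030870
UUUDU: Ā=340.5567, payoff=63.8329, prob=0.072030
DDDUU: Ā=101.9233, payoff=18.3910, prob=0.013230
UDDUU: Ā=186.8593, payoff=33.7168, prob=0.030870
DUDUU: Ā=164.6593, payoff=55.9168, prob=0.030870
UUDUU: Ā=301.8754, payoff=102.5142, prob=0.072030
DDUUU: Ā=148.6753, payoff=71.9008, prob=0.030870
UDUUU: Ā=272.5714, payoff=131.8182, prob=0.072030
DUUUU: Ā=250.3714, payoff=154.0182, prob=0.072030
UUUUU: Ā=459.0142, payoff=282.3667, prob=0.168070
Price = Σ prob·payoff / R^5 = 87.948586 / 1.925415 = 45.6777

price = 45.6777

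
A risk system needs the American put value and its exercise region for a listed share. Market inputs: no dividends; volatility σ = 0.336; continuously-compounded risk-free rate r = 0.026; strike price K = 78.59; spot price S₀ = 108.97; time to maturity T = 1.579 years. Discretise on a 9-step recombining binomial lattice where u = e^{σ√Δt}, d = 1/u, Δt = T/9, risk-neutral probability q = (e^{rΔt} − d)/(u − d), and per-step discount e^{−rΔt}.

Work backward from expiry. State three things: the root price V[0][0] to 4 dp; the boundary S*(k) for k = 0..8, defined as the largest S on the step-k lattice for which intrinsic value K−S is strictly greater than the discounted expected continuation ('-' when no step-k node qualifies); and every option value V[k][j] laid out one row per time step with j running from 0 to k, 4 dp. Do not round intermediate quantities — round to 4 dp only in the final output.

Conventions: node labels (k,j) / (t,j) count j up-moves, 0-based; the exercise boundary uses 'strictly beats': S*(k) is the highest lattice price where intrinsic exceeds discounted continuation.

Δt=0.17544  u=1.15112  d=0.86872  q=0.48106  discount=0.99545
step 9 (expiry): payoffs max(K−S,0) = 47.8846 37.9029 24.6762 7.1498 0.0000 0.0000 0.0000 0.0000 0.0000 0.0000
step 8: (k=8,j=0): S=35.3456, K−S=43.2444, hold=42.8867 ⇒ V=43.2444 exercise | (k=8,j=1): S=46.8359, K−S=31.7541, hold=31.3965 ⇒ V=31.7541 exercise | (k=8,j=2): S=62.0614, K−S=16.5286, hold=16.1710 ⇒ V=16.5286 exercise | (k=8,j=3): S=82.2364, K−S=0.0000, hold=3.6934 ⇒ V=3.6934 continue | (k=8,j=4): S=108.9700, K−S=0.0000, hold=0.0000 ⇒ V=0.0000 continue | (k=8,j=5): S=144.3942, K−S=0.0000, hold=0.0000 ⇒ V=0.0000 continue | (k=8,j=6): S=191.3342, K−S=0.0000, hold=0.0000 ⇒ V=0.0000 continue | (k=8,j=7): S=253.5336, K−S=0.0000, hold=0.0000 ⇒ V=0.0000 continue | (k=8,j=8): S=335.9528, K−S=0.0000, hold=0.0000 ⇒ V=0.0000 continue  boundary S*=62.0614
step 7: (k=7,j=0): S=40.6871, K−S=37.9029, hold=37.5452 ⇒ V=37.9029 exercise | (k=7,j=1): S=53.9138, K−S=24.6762, hold=24.3185 ⇒ V=24.6762 exercise | (k=7,j=2): S=71.4402, K−S=7.1498, hold=10.3070 ⇒ V=10.3070 continue | (k=7,j=3): S=94.6641, K−S=0.0000, hold=1.9079 ⇒ V=1.9079 continue | (k=7,j=4): S=125.4378, K−S=0.0000, hold=0.0000 ⇒ V=0.0000 continue | (k=7,j=5): S=166.2154, K−S=0.0000, hold=0.0000 ⇒ V=0.0000 continue | (k=7,j=6): S=220.2490, K−S=0.0000, hold=0.0000 ⇒ V=0.0000 continue | (k=7,j=7): S=291.8481, K−S=0.0000, hold=0.0000 ⇒ V=0.0000 continue  boundary S*=53.9138
step 6: (k=6,j=0): S=46.8359, K−S=31.7541, hold=31.3965 ⇒ V=31.7541 exercise | (k=6,j=1): S=62.0614, K−S=16.5286, hold=17.6828 ⇒ V=17.6828 continue | (k=6,j=2): S=82.2364, K−S=0.0000, hold=6.2380 ⇒ V=6.2380 continue | (k=6,j=3): S=108.9700, K−S=0.0000, hold=0.9856 ⇒ V=0.9856 continue | (k=6,j=4): S=144.3942, K−S=0.0000, hold=0.0000 ⇒ V=0.0000 continue | (k=6,j=5): S=191.3342, K−S=0.0000, hold=0.0000 ⇒ V=0.0000 continue | (k=6,j=6): S=253.5336, K−S=0.0000, hold=0.0000 ⇒ V=0.0000 continue  boundary S*=46.8359
step 5: (k=5,j=0): S=53.9138, K−S=24.6762, hold=24.8713 ⇒ V=24.8713 continue | (k=5,j=1): S=71.4402, K−S=7.1498, hold=12.1217 ⇒ V=12.1217 continue | (k=5,j=2): S=94.6641, K−S=0.0000, hold=3.6944 ⇒ V=3.6944 continue | (k=5,j=3): S=125.4378, K−S=0.0000, hold=0.5091 ⇒ V=0.5091 continue | (k=5,j=4): S=166.2154, K−S=0.0000, hold=0.0000 ⇒ V=0.0000 continue | (k=5,j=5): S=220.2490, K−S=0.0000, hold=0.0000 ⇒ V=0.0000 continue  boundary S*=-
step 4: (k=4,j=0): S=62.0614, K−S=16.5286, hold=18.6526 ⇒ V=18.6526 continue | (k=4,j=1): S=82.2364, K−S=0.0000, hold=8.0309 ⇒ V=8.0309 continue | (k=4,j=2): S=108.9700, K−S=0.0000, hold=2.1522 ⇒ V=2.1522 continue | (k=4,j=3): S=144.3942, K−S=0.0000, hold=0.2630 ⇒ V=0.2630 continue | (k=4,j=4): S=191.3342, K−S=0.0000, hold=0.0000 ⇒ V=0.0000 continue  boundary S*=-
step 3: (k=3,j=0): S=71.4402, K−S=7.1498, hold=13.4813 ⇒ V=13.4813 continue | (k=3,j=1): S=94.6641, K−S=0.0000, hold=5.1792 ⇒ V=5.1792 continue | (k=3,j=2): S=125.4378, K−S=0.0000, hold=1.2377 ⇒ V=1.2377 continue | (k=3,j=3): S=166.2154, K−S=0.0000, hold=0.1359 ⇒ V=0.1359 continue  boundary S*=-
step 2: (k=2,j=0): S=82.2364, K−S=0.0000, hold=9.4443 ⇒ V=9.4443 continue | (k=2,j=1): S=108.9700, K−S=0.0000, hold=3.2682 ⇒ V=3.2682 continue | (k=2,j=2): S=144.3942, K−S=0.0000, hold=0.7044 ⇒ V=0.7044 continue  boundary S*=-
step 1: (k=1,j=0): S=94.6641, K−S=0.0000, hold=6.4437 ⇒ V=6.4437 continue | (k=1,j=1): S=125.4378, K−S=0.0000, hold=2.0256 ⇒ V=2.0256 continue  boundary S*=-
step 0: (k=0,j=0): S=108.9700, K−S=0.0000, hold=4.2987 ⇒ V=4.2987 continue  boundary S*=-

price = 4.2987
boundary = - - - - - - 46.8359 53.9138 62.0614
tree:
4.2987
6.4437 2.0256
9.4443 3.2682 0.7044
13.4813 5.1792 1.2377 0.1359
18.6526 8.0309 2.1522 0.2630 0.0000
24.8713 12.1217 3.6944 0.5091 0.0000 0.0000
31.7541 17.6828 6.2380 0.9856 0.0000 0.0000 0.0000
37.9029 24.6762 10.3070 1.9079 0.0000 0.0000 0.0000 0.0000
43.2444 31.7541 16.5286 3.6934 0.0000 0.0000 0.0000 0.0000 0.0000
47.8846 37.9029 24.6762 7.1498 0.0000 0.0000 0.0000 0.0000 0.0000 0.0000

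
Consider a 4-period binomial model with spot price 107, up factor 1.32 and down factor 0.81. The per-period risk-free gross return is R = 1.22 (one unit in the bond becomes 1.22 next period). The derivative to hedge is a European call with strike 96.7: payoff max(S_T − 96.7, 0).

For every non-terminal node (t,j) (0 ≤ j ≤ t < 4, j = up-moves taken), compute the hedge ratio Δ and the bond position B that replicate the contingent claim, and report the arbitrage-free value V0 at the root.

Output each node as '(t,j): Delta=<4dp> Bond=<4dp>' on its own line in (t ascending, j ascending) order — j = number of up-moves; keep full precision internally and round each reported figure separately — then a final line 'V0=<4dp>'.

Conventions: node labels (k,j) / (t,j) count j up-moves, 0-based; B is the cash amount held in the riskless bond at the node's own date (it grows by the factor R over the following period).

The replicating-portfolio and risk-neutral prices coincide; use p* = (1.22−0.81)/(1.32−0.81) = 0.8039 for the latter.
Payoffs at expiry: V(4,0)=0.0000, V(4,1)=0.0000, V(4,2)=25.6212, V(4,3)=102.6382, V(4,4)=228.1475
  t=3,j=0: stock 56.8642 → up 75.0607 (V=0.0000), down 46.0600 (V=0.0000). Price 0.0000; hedge Δ=0.0000, bond B=0.0000.
  t=3,j=1: stock 92.6676 → up 122.3212 (V=25.6212), down 75.0607 (V=0.0000). Price 16.8831; hedge Δ=0.5421, bond B=-33.3545.
  t=3,j=2: stock 151.0138 → up 199.3382 (V=102.6382), down 122.3212 (V=25.6212). Price 71.7515; hedge Δ=1.0000, bond B=-79.2623.
  t=3,j=3: stock 246.0966 → up 324.8475 (V=228.1475), down 199.3382 (V=102.6382). Price 166.8343; hedge Δ=1.0000, bond B=-79.2623.
  t=2,j=0: stock 70.2027 → up 92.6676 (V=16.8831), down 56.8642 (V=0.0000). Price 11.1252; hedge Δ=0.4716, bond B=-21.9790.
  t=2,j=1: stock 114.4044 → up 151.0138 (V=71.7515), down 92.6676 (V=16.8831). Price 49.9943; hedge Δ=0.9404, bond B=-57.5908.
  t=2,j=2: stock 186.4368 → up 246.0966 (V=166.8343), down 151.0138 (V=71.7515). Price 121.4677; hedge Δ=1.0000, bond B=-64.9691.
  t=1,j=0: stock 86.6700 → up 114.4044 (V=49.9943), down 70.2027 (V=11.1252). Price 34.7319; hedge Δ=0.8794, bond B=-41.4820.
  t=1,j=1: stock 141.2400 → up 186.4368 (V=121.4677), down 114.4044 (V=49.9943). Price 88.0765; hedge Δ=0.9922, bond B=-52.0675.
  t=0,j=0: stock 107.0000 → up 141.2400 (V=88.0765), down 86.6700 (V=34.7319). Price 63.6203; hedge Δ=0.9775, bond B=-40.9770.
Sanity check at the root: Δ(0,0)·S0 + B(0,0) reproduces V0 = 63.6203.

(0,0): Delta=0.9775 Bond=-40.9770
(1,0): Delta=0.8794 Bond=-41.4820
(1,1): Delta=0.9922 Bond=-52.0675
(2,0): Delta=0.4716 Bond=-21.9790
(2,1): Delta=0.9404 Bond=-57.5908
(2,2): Delta=1.0000 Bond=-64.9691
(3,0): Delta=0.0000 Bond=0.0000
(3,1): Delta=0.5421 Bond=-33.3545
(3,2): Delta=1.0000 Bond=-79.2623
(3,3): Delta=1.0000 Bond=-79.2623
V0=63.6203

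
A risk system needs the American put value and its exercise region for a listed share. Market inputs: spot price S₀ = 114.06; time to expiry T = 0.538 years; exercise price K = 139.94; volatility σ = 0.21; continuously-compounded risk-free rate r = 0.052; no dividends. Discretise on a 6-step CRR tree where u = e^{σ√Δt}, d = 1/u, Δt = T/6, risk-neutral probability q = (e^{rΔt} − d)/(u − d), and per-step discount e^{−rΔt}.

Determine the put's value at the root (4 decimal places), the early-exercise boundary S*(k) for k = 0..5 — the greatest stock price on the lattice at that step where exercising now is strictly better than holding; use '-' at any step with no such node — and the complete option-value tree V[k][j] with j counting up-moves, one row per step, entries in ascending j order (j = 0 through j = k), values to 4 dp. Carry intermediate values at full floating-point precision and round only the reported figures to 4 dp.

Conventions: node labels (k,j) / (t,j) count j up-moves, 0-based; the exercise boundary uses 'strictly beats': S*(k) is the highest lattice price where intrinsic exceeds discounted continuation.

params: Δt=0.08967 u=1.06490 d=0.93905 q=0.52142 e^(-rΔt)=0.99535
t_6 payoffs: 61.7278 51.2460 39.3595 25.8800 10.5940 0.0000 0.0000
t_5: node(5,0) S=83.2883 payoff=56.6517 vs cont=56.0007 → 56.6517 [stop]  node(5,1) S=94.4504 payoff=45.4896 vs cont=44.8386 → 45.4896 [stop]  node(5,2) S=107.1084 payoff=32.8316 vs cont=32.1806 → 32.8316 [stop]  node(5,3) S=121.4628 payoff=18.4772 vs cont=17.8262 → 18.4772 [stop]  node(5,4) S=137.7409 payoff=2.1991 vs cont=5.0465 → 5.0465 [wait]  node(5,5) S=156.2005 payoff=0.0000 vs cont=0.0000 → 0.0000 [wait]  ⇒ S*(5)=121.4628
t_4: node(4,0) S=88.6940 payoff=51.2460 vs cont=50.5951 → 51.2460 [stop]  node(4,1) S=100.5805 payoff=39.3595 vs cont=38.7085 → 39.3595 [stop]  node(4,2) S=114.0600 payoff=25.8800 vs cont=25.2290 → 25.8800 [stop]  node(4,3) S=129.3460 payoff=10.5940 vs cont=11.4208 → 11.4208 [wait]  node(4,4) S=146.6806 payoff=0.0000 vs cont=2.4039 → 2.4039 [wait]  ⇒ S*(4)=114.0600
t_3: node(3,0) S=94.4504 payoff=45.4896 vs cont=44.8386 → 45.4896 [stop]  node(3,1) S=107.1084 payoff=32.8316 vs cont=32.1806 → 32.8316 [stop]  node(3,2) S=121.4628 payoff=18.4772 vs cont=18.2554 → 18.4772 [stop]  node(3,3) S=137.7409 payoff=2.1991 vs cont=6.6879 → 6.6879 [wait]  ⇒ S*(3)=121.4628
t_2: node(2,0) S=100.5805 payoff=39.3595 vs cont=38.7085 → 39.3595 [stop]  node(2,1) S=114.0600 payoff=25.8800 vs cont=25.2290 → 25.8800 [stop]  node(2,2) S=129.3460 payoff=10.5940 vs cont=12.2727 → 12.2727 [wait]  ⇒ S*(2)=114.0600
t_1: node(1,0) S=107.1084 payoff=32.8316 vs cont=32.1806 → 32.8316 [stop]  node(1,1) S=121.4628 payoff=18.4772 vs cont=18.6975 → 18.6975 [wait]  ⇒ S*(1)=107.1084
t_0: node(0,0) S=114.0600 payoff=25.8800 vs cont=25.3433 → 25.8800 [stop]  ⇒ S*(0)=114.0600

price = 25.8800
boundary = 114.0600 107.1084 114.0600 121.4628 114.0600 121.4628
tree:
25.8800
32.8316 18.6975
39.3595 25.8800 12.2727
45.4896 32.8316 18.4772 6.6879
51.2460 39.3595 25.8800 11.4208 2.4039
56.6517 45.4896 32.8316 18.4772 5.0465 0.0000
61.7278 51.2460 39.3595 25.8800 10.5940 0.0000 0.0000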